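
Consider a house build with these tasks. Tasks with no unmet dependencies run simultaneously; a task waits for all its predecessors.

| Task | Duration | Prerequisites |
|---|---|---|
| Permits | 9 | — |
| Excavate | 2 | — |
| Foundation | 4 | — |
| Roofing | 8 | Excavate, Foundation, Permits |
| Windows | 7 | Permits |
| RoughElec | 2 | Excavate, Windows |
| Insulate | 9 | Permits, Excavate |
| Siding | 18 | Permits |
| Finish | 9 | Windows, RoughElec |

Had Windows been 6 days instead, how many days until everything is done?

27

The binding path is Permits→Windows→RoughElec→Finish = 9+7+2+9 = 27; finish at 27 days.
Since Windows is critical, the -1 change carries straight to that chain (now 26 days).
New critical path: Permits→Siding = 9+18 = 27 ⇒ 27 days.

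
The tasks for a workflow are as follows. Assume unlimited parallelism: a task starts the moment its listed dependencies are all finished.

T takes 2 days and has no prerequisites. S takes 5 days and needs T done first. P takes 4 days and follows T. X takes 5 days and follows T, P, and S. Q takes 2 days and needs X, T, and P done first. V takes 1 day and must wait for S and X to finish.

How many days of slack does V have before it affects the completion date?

1

The longest chain is T→S→X→Q = 2+5+5+2 = 14; overall finish 14 days.
Longest path through V: 13 days (earliest finish 13, latest finish 14).
So V can slip 14 − 13 = 1 day.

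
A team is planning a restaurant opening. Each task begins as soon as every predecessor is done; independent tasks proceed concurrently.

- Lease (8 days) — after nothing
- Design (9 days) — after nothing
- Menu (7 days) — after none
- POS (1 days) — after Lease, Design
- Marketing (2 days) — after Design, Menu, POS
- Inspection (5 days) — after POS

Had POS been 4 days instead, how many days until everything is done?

18

Baseline: Design→POS→Inspection = 9+1+5 = 15 → 15 days.
POS is on the critical path; changing it to 4 makes that path 18 days.
The critical path is still Design→POS→Inspection; finish is now 18 days.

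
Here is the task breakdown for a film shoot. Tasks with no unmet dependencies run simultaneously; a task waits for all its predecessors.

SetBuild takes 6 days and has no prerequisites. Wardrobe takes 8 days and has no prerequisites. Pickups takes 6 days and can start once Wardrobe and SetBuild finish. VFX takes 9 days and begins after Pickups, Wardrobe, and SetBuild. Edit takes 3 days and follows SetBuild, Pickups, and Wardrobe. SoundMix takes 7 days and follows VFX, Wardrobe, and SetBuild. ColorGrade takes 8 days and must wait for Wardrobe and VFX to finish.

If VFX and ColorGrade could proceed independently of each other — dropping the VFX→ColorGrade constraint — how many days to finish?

With the dependency in place, Wardrobe→Pickups→VFX→ColorGrade = 8+6+9+8 = 31 sets the finish at 31 days.
Without VFX→ColorGrade, ColorGrade's earliest start moves from 23 to 8.
New critical path: Wardrobe→Pickups→VFX→SoundMix = 8+6+9+7 = 30 ⇒ 30 days.

30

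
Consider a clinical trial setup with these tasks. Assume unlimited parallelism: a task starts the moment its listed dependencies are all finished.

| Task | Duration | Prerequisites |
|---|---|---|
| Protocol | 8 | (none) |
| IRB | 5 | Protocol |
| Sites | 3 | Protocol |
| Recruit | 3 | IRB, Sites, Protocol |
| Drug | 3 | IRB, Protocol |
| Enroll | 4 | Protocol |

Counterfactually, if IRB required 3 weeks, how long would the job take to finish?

As given, the longest chain is Protocol→IRB→Recruit = 8+5+3 = 16, so the finish is 16 weeks.
Since IRB is critical, the -2 change carries straight to that chain (now 14 weeks).
No other chain overtakes it, so the finish is 14 weeks.

14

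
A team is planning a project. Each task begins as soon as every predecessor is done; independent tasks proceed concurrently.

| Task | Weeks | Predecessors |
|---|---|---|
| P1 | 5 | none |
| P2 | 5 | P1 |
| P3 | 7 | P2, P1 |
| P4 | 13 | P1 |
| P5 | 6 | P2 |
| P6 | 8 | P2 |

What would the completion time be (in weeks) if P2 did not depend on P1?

18

With the dependency in place, P1→P2→P6 = 5+5+8 = 18 sets the finish at 18 weeks.
Without P1→P2, P2's earliest start moves from 5 to 0.
The longest chain is now P1→P4 = 5+13 = 18, so the plan takes 18 weeks.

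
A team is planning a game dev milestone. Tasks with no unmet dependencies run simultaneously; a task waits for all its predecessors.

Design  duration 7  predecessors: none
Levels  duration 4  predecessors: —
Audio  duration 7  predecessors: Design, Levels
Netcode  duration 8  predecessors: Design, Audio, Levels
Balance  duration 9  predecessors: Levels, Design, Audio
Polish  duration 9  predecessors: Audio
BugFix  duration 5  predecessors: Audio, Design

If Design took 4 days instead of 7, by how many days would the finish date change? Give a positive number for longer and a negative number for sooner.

-3

The binding path is Design→Audio→Balance = 7+7+9 = 23; finish at 23 days.
Since Design is critical, the -3 change carries straight to that chain (now 20 days).
No other chain overtakes it, so the finish is 20 days.
Change in finish: 20 − 23 = -3 days.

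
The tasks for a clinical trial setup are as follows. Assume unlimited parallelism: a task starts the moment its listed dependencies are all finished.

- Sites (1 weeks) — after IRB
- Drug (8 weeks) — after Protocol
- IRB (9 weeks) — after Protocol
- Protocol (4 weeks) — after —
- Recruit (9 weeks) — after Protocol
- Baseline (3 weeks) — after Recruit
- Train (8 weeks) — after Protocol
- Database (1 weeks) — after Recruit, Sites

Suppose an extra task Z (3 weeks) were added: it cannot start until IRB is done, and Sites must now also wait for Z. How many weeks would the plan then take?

18

Originally the plan takes 16 weeks.
With Z inserted, Sites now waits for max(IRB, Z).
New critical path: Protocol→IRB→Z→Sites→Database = 4+9+3+1+1 = 18 ⇒ 18 weeks.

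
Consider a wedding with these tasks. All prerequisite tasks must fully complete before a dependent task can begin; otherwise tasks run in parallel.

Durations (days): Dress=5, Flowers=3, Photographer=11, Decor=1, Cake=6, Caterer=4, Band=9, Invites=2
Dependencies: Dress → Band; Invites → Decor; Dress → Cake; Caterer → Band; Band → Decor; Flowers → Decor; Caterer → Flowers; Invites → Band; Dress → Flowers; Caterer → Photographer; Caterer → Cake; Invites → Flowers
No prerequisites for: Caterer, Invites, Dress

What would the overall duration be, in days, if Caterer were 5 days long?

16

Actual critical path: Caterer→Photographer = 4+11 = 15 ⇒ 15 days.
Caterer is on the critical path; changing it to 5 makes that path 16 days.
The critical path is still Caterer→Photographer; finish is now 16 days.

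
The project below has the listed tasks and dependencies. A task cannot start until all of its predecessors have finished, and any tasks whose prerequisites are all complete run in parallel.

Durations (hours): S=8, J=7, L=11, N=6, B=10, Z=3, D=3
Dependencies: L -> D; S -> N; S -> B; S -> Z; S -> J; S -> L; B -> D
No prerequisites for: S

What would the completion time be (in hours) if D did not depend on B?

22

Before: longest chain S→L→D = 8+11+3 = 22, finish 22.
Dropping B→D doesn't change D's earliest start (19); another predecessor still binds.
The longest chain is now S→L→D = 8+11+3 = 22, so the plan takes 22 hours.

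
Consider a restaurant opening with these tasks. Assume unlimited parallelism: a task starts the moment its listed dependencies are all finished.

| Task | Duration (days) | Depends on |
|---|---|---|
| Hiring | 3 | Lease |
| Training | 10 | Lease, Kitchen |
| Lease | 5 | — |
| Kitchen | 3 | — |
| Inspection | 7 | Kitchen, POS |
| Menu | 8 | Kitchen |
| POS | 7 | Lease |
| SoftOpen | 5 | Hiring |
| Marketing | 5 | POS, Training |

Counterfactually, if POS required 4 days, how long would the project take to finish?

20

Baseline: Lease→Training→Marketing = 5+10+5 = 20 → 20 days.
The longest path through POS is only 19 days, so POS has float 1.
No other chain overtakes it, so the finish is 20 days.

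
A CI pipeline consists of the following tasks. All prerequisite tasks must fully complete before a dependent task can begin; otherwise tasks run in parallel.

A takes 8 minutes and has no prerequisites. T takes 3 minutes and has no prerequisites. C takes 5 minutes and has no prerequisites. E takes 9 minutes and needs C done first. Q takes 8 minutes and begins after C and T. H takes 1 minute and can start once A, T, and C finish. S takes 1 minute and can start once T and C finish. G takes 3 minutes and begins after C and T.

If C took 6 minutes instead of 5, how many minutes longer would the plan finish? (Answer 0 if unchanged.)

1

The binding path is C→E = 5+9 = 14; finish at 14 minutes.
C is on the critical path; changing it to 6 makes that path 15 minutes.
The critical path is still C→E; finish is now 15 minutes.
Change in finish: 15 − 14 = +1 minutes.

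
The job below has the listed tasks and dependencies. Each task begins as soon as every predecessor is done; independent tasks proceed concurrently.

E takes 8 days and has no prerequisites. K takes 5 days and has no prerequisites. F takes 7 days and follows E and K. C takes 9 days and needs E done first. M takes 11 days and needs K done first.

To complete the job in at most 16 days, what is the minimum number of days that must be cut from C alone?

Current finish: 17 days; target: 16.
C is on every critical path, so each day cut from C cuts the finish by one (this holds down to a finish of 16).
Need 17 − 16 = 1 day off C → C becomes 8 days, finish becomes 16.

1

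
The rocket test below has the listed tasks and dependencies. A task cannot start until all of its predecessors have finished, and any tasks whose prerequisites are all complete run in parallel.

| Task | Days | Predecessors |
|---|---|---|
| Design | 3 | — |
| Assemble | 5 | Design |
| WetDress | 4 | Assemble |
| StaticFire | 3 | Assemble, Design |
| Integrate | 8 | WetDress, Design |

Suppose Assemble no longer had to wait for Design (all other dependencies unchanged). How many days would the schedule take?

17

Before: longest chain Design→Assemble→WetDress→Integrate = 3+5+4+8 = 20, finish 20.
Without Design→Assemble, Assemble's earliest start moves from 3 to 0.
The longest chain is now Assemble→WetDress→Integrate = 5+4+8 = 17, so the schedule takes 17 days.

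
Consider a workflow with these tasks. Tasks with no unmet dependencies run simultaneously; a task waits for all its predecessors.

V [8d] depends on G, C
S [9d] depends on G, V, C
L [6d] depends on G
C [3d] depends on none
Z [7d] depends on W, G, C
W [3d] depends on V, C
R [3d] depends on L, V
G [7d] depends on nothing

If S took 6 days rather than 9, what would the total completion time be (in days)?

Actual critical path: G→V→W→Z = 7+8+3+7 = 25 ⇒ 25 days.
S is off the critical path — its longest chain is 24 days, giving 1 of slack.
No other chain overtakes it, so the finish is 25 days.

25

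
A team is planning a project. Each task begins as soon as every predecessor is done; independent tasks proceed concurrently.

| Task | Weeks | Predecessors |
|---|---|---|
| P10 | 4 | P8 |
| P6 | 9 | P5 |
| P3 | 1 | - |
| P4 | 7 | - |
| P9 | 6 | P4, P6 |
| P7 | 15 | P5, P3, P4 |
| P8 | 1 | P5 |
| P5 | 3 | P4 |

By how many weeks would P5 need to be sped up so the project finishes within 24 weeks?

1

Current finish: 25 weeks; target: 24.
P5 is on every critical path, so each week cut from P5 cuts the finish by one (this holds down to a finish of 23).
Need 25 − 24 = 1 week off P5 → P5 becomes 2 weeks, finish becomes 24.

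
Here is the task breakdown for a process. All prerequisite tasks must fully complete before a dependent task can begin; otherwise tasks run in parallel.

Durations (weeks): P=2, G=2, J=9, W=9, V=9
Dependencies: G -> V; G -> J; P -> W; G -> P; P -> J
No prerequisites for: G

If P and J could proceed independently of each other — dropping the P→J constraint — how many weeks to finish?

13

With the dependency in place, G→P→W = 2+2+9 = 13 sets the finish at 13 weeks.
Without P→J, J's earliest start moves from 4 to 2.
The longest chain is now G→P→W = 2+2+9 = 13, so the schedule takes 13 weeks.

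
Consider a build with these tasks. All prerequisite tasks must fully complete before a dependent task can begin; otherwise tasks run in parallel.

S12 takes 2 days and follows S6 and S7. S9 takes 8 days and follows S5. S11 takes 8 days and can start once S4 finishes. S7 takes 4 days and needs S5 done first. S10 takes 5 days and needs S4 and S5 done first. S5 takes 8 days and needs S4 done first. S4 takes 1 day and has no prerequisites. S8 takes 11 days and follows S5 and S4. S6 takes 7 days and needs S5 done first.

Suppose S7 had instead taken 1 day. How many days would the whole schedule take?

20

As given, the longest chain is S4→S5→S8 = 1+8+11 = 20, so the finish is 20 days.
S7 has 5 days of float (longest path through it is 15).
That remains the longest chain; total 20 days.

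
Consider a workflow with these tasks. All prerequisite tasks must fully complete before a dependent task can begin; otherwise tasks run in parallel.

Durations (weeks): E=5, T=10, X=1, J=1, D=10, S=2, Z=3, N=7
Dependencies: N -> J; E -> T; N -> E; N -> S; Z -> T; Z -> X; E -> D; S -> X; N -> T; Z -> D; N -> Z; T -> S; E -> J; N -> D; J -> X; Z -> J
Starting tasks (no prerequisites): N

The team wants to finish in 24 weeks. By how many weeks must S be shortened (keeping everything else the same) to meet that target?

1

Current finish: 25 weeks; target: 24.
S is on every critical path, so each week cut from S cuts the finish by one (this holds down to a finish of 24).
Need 25 − 24 = 1 week off S → S becomes 1 week, finish becomes 24.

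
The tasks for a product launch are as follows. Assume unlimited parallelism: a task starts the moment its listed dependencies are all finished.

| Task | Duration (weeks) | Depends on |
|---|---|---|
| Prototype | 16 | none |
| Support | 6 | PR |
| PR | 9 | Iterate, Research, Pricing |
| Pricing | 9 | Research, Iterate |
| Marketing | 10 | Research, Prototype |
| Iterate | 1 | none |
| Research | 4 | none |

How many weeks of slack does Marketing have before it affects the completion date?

Critical path: Research→Pricing→PR→Support = 4+9+9+6 = 28, so the finish is 28 weeks.
Longest path through Marketing: 26 weeks (earliest finish 26, latest finish 28).
So Marketing can slip 28 − 26 = 2 weeks.

2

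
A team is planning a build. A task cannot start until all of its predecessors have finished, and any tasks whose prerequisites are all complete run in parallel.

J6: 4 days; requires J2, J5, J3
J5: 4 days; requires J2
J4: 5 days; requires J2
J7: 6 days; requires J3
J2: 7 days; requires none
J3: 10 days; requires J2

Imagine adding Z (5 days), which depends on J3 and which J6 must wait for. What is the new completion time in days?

26

Originally the project takes 23 days.
With Z inserted, J6 now waits for max(J2, J5, J3, Z).
New critical path: J2→J3→Z→J6 = 7+10+5+4 = 26 ⇒ 26 days.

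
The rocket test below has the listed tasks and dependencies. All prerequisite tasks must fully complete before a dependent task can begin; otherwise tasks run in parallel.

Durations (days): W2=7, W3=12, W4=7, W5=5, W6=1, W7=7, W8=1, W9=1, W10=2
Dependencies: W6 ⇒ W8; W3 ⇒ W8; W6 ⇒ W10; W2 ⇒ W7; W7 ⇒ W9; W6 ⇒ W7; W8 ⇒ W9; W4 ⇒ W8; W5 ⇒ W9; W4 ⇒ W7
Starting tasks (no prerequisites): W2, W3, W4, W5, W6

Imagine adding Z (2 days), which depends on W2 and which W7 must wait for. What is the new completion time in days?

Originally the plan takes 15 days.
With Z inserted, W7 now waits for max(W6, W4, W2, Z).
New critical path: W2→Z→W7→W9 = 7+2+7+1 = 17 ⇒ 17 days.

17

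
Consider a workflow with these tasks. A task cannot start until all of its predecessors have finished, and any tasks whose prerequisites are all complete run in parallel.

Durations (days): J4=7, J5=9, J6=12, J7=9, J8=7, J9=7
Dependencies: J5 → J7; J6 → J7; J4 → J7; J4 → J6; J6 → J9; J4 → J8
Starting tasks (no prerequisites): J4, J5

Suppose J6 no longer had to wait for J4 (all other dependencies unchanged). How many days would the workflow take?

21

Original critical path: J4→J6→J7 = 7+12+9 = 28 ⇒ 28 days.
Without J4→J6, J6's earliest start moves from 7 to 0.
The longest chain is now J6→J7 = 12+9 = 21, so the workflow takes 21 days.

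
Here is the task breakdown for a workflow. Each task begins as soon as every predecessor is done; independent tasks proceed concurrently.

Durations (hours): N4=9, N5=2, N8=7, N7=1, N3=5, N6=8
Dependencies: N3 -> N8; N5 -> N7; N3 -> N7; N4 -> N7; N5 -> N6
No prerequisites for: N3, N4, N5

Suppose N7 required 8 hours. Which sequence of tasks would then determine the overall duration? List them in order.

Actual critical path: N3→N8 = 5+7 = 12 ⇒ 12 hours.
N7 has 2 hours of float (longest path through it is 10).
New critical path: N4→N7 = 9+8 = 17 ⇒ 17 hours.

N4, N7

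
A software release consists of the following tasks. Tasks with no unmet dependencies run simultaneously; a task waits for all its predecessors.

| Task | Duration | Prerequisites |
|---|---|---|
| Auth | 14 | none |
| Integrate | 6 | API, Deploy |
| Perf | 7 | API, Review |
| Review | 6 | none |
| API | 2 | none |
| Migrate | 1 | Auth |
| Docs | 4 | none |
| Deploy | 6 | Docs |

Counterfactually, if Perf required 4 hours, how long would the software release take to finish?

Critical path before the change: Docs→Deploy→Integrate = 4+6+6 = 16 giving 16 hours.
Perf is off the critical path — its longest chain is 13 hours, giving 3 of slack.
No other chain overtakes it, so the finish is 16 hours.

16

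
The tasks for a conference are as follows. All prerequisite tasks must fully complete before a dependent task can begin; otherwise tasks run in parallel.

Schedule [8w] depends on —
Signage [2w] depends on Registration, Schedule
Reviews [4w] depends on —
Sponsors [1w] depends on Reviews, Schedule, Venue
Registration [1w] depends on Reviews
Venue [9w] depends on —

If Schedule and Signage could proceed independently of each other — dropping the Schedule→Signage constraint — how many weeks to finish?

Before: longest chain Venue→Sponsors = 9+1 = 10, finish 10.
Without Schedule→Signage, Signage's earliest start moves from 8 to 5.
The longest chain is now Venue→Sponsors = 9+1 = 10, so the job takes 10 weeks.

10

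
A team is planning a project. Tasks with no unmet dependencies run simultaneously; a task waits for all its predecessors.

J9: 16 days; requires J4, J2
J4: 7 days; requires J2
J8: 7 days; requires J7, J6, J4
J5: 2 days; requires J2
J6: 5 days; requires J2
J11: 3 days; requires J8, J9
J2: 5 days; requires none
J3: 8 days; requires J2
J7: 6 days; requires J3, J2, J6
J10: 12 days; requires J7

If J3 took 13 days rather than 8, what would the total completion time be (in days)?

Critical path before the change: J2→J3→J7→J10 = 5+8+6+12 = 31 giving 31 days.
J3 is on the critical path; changing it to 13 makes that path 36 days.
That remains the longest chain; total 36 days.

36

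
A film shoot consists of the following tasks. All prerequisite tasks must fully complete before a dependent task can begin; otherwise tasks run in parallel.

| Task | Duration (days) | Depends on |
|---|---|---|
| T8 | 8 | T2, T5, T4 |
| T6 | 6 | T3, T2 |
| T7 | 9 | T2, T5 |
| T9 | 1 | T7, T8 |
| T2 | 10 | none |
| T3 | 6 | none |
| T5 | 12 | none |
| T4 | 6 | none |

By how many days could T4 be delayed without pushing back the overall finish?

The longest chain is T5→T7→T9 = 12+9+1 = 22; overall finish 22 days.
Longest path through T4: 15 days (earliest finish 6, latest finish 13).
Float = 22 − 15 = 7.

7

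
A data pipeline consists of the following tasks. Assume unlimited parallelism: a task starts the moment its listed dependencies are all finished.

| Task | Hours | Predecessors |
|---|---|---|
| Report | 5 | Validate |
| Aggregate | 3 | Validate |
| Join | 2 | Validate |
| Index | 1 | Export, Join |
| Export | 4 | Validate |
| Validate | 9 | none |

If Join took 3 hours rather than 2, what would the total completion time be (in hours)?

Baseline: Validate→Export→Index = 9+4+1 = 14 → 14 hours.
Join is off the critical path — its longest chain is 12 hours, giving 2 of slack.
No other chain overtakes it, so the finish is 14 hours.

14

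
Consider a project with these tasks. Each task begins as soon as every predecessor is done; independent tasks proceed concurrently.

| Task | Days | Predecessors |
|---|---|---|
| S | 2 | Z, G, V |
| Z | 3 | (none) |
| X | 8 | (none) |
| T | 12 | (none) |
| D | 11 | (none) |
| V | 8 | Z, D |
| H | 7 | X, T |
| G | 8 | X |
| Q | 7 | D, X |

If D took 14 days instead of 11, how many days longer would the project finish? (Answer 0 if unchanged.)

As given, the longest chain is D→V→S = 11+8+2 = 21, so the finish is 21 days.
D is on the critical path; changing it to 14 makes that path 24 days.
That remains the longest chain; total 24 days.
Change in finish: 24 − 21 = +3 days.

3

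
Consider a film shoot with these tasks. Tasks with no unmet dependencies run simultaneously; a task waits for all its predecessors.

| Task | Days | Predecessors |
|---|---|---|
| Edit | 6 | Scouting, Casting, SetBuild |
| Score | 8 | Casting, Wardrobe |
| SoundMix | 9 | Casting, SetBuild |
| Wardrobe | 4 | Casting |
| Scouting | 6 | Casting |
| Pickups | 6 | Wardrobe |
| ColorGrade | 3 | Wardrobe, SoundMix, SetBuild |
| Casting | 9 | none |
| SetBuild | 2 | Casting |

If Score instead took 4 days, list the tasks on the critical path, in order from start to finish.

Casting, SetBuild, SoundMix, ColorGrade

Baseline: Casting→SetBuild→SoundMix→ColorGrade = 9+2+9+3 = 23 → 23 days.
The longest path through Score is only 21 days, so Score has float 2.
No other chain overtakes it, so the finish is 23 days.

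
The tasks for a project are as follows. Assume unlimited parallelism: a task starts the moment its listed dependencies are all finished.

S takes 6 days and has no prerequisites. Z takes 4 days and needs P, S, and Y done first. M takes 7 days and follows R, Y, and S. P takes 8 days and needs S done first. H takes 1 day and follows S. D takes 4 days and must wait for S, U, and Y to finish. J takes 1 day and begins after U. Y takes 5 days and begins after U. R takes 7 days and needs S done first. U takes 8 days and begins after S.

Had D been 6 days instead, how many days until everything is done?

The binding path is S→U→Y→M = 6+8+5+7 = 26; finish at 26 days.
D is off the critical path — its longest chain is 23 days, giving 3 of slack.
That remains the longest chain; total 26 days.

26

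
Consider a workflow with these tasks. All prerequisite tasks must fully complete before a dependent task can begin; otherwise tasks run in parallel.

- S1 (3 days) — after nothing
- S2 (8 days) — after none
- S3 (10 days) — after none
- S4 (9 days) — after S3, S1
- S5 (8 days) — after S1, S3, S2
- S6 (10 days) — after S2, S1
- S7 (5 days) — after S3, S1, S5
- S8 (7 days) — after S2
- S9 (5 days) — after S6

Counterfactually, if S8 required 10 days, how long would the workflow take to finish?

Critical path before the change: S2→S6→S9 = 8+10+5 = 23 giving 23 days.
S8 has 8 days of float (longest path through it is 15).
That remains the longest chain; total 23 days.

23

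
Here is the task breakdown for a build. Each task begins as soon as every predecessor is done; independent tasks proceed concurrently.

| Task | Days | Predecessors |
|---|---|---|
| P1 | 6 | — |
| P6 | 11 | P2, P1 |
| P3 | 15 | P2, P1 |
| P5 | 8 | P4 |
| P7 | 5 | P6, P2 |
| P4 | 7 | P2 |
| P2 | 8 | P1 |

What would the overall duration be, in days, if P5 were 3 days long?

30

Baseline: P1→P2→P6→P7 = 6+8+11+5 = 30 → 30 days.
The longest path through P5 is only 29 days, so P5 has float 1.
The critical path is still P1→P2→P6→P7; finish is now 30 days.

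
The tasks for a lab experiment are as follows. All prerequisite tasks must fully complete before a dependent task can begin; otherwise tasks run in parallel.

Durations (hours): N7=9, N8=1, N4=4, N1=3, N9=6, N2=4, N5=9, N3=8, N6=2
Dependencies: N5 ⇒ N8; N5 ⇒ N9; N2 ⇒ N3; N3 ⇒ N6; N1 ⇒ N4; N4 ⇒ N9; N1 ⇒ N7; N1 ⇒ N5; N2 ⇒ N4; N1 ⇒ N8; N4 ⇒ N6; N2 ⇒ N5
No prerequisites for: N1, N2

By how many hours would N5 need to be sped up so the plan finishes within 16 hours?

Current finish: 19 hours; target: 16.
N5 is on every critical path, so each hour cut from N5 cuts the finish by one (this holds down to a finish of 14).
Need 19 − 16 = 3 hours off N5 → N5 becomes 6 hours, finish becomes 16.

3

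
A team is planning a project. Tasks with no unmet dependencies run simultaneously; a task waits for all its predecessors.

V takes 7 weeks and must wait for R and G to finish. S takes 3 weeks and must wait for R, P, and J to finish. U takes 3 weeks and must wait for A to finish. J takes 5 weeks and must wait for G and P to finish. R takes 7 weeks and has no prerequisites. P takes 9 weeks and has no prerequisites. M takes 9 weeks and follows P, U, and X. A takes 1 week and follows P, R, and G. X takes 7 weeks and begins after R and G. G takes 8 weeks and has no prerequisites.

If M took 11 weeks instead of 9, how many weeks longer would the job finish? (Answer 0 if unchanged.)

2

As given, the longest chain is G→X→M = 8+7+9 = 24, so the finish is 24 weeks.
M is on the critical path; changing it to 11 makes that path 26 weeks.
No other chain overtakes it, so the finish is 26 weeks.
Change in finish: 26 − 24 = +2 weeks.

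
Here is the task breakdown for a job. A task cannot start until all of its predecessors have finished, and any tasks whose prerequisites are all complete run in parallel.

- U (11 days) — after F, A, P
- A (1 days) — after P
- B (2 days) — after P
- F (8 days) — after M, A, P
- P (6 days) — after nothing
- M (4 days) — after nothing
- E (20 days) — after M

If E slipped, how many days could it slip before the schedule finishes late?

Critical path: P→A→F→U = 6+1+8+11 = 26, so the finish is 26 days.
The longest chain containing E totals 24 days.
Slack of E = 6 − 4 = 2 days.

2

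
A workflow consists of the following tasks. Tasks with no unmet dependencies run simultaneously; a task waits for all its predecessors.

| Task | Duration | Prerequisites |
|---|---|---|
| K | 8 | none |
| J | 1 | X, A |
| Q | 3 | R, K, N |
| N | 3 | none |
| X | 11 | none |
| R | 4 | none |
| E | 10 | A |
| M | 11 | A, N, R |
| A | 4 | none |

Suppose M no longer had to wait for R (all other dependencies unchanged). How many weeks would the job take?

15

Before: longest chain A→M = 4+11 = 15, finish 15.
Dropping R→M doesn't change M's earliest start (4); another predecessor still binds.
The longest chain is now A→M = 4+11 = 15, so the job takes 15 weeks.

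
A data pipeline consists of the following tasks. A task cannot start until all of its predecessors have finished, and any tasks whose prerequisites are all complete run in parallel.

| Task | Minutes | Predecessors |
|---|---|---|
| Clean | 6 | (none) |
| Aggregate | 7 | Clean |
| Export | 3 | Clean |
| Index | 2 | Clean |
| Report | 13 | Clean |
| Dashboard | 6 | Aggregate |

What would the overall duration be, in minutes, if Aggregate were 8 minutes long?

Critical path before the change: Clean→Aggregate→Dashboard = 6+7+6 = 19 giving 19 minutes.
Aggregate is on the critical path; changing it to 8 makes that path 20 minutes.
The critical path is still Clean→Aggregate→Dashboard; finish is now 20 minutes.

20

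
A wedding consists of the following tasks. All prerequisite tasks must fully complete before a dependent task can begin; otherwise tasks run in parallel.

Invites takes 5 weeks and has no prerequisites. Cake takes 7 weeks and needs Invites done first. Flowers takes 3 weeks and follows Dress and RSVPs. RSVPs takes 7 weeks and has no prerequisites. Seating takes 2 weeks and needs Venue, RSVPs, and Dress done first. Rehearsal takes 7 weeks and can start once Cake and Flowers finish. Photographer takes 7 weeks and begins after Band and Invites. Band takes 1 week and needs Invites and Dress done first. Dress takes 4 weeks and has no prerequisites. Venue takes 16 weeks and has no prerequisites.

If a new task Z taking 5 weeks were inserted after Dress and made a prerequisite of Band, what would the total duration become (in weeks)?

19

Originally the project takes 19 weeks.
With Z inserted, Band now waits for max(Invites, Dress, Z).
New critical path: Invites→Cake→Rehearsal = 5+7+7 = 19 ⇒ 19 weeks.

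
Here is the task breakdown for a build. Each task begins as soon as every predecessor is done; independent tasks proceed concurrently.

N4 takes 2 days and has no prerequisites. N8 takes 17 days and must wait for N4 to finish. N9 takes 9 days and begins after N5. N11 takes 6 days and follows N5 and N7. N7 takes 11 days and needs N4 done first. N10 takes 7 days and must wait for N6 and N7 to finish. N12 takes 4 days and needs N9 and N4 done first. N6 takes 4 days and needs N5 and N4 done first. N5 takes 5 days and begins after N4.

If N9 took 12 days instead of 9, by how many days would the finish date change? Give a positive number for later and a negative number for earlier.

3

Critical path before the change: N4→N5→N9→N12 = 2+5+9+4 = 20 giving 20 days.
N9 is on the critical path; changing it to 12 makes that path 23 days.
The critical path is still N4→N5→N9→N12; finish is now 23 days.
Change in finish: 23 − 20 = +3 days.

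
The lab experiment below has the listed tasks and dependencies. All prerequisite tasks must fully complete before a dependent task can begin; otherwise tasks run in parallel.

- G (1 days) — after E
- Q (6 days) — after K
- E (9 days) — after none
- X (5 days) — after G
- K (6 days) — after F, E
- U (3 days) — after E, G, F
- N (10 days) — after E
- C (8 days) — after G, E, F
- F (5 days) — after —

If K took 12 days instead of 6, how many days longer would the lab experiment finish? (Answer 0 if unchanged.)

6

The binding path is E→K→Q = 9+6+6 = 21; finish at 21 days.
K is on the critical path; changing it to 12 makes that path 27 days.
No other chain overtakes it, so the finish is 27 days.
Change in finish: 27 − 21 = +6 days.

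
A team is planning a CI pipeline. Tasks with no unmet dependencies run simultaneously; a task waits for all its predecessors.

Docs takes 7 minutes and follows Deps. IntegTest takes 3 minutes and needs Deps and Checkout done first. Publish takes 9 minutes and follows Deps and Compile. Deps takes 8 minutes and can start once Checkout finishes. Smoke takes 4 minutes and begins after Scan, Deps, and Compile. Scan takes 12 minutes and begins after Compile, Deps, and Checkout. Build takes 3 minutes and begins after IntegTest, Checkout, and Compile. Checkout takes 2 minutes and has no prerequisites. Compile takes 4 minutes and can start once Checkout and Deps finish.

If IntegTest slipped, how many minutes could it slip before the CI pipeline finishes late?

14

The longest chain is Checkout→Deps→Compile→Scan→Smoke = 2+8+4+12+4 = 30; overall finish 30 minutes.
IntegTest finishes as early as 13 and must finish by 27.
Slack of IntegTest = 24 − 10 = 14 minutes.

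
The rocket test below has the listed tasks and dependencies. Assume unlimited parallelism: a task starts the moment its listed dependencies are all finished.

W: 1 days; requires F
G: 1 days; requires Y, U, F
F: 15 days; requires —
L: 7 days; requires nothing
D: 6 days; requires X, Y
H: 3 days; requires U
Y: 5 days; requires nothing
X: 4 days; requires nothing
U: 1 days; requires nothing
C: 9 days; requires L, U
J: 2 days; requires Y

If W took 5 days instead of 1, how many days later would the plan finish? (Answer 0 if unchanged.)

Critical path before the change: F→W = 15+1 = 16 giving 16 days.
W lies on that path, so at 5 days the path becomes 20 days.
That remains the longest chain; total 20 days.
Change in finish: 20 − 16 = +4 days.

4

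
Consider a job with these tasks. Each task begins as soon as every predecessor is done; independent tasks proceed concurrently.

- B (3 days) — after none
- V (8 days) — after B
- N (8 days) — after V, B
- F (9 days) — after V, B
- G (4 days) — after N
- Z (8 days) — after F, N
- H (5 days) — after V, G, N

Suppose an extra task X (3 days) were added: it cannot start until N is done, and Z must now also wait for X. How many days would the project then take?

30

Originally the project takes 28 days.
With X inserted, Z now waits for max(F, N, X).
New critical path: B→V→N→X→Z = 3+8+8+3+8 = 30 ⇒ 30 days.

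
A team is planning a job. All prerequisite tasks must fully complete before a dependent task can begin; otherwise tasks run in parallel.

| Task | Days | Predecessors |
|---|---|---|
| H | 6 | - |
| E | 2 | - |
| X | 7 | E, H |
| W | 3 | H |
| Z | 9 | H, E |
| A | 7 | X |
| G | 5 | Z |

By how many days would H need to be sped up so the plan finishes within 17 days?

Current finish: 20 days; target: 17.
H is on every critical path, so each day cut from H cuts the finish by one (this holds down to a finish of 16).
Need 20 − 17 = 3 days off H → H becomes 3 days, finish becomes 17.

3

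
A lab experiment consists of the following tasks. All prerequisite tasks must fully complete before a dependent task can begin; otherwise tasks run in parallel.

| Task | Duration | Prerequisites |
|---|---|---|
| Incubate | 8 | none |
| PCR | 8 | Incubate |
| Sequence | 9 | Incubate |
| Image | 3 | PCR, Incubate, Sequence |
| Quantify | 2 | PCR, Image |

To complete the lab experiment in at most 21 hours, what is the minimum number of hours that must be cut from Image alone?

1

Current finish: 22 hours; target: 21.
Image is on every critical path, so each hour cut from Image cuts the finish by one (this holds down to a finish of 20).
Need 22 − 21 = 1 hour off Image → Image becomes 2 hours, finish becomes 21.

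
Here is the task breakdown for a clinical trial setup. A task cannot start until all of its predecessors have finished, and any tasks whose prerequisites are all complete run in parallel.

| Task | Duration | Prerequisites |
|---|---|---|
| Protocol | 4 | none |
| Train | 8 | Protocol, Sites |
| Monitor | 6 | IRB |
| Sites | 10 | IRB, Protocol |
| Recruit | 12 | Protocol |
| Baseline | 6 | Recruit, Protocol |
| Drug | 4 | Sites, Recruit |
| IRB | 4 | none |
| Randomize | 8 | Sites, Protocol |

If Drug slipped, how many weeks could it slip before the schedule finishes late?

2

The longest chain is Protocol→Sites→Train = 4+10+8 = 22; overall finish 22 weeks.
The longest chain containing Drug totals 20 weeks.
Float = 22 − 20 = 2.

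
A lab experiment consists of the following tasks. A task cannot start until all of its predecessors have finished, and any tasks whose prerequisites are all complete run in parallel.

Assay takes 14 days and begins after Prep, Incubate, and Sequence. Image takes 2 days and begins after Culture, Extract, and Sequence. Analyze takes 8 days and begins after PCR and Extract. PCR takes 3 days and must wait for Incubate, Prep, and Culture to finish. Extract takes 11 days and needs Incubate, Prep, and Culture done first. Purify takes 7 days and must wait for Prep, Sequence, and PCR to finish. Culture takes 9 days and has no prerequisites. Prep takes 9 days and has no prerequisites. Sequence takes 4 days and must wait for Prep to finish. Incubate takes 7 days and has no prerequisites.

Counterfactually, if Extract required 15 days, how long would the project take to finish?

32

Actual critical path: Prep→Extract→Analyze = 9+11+8 = 28 ⇒ 28 days.
Extract lies on that path, so at 15 days the path becomes 32 days.
The critical path is still Prep→Extract→Analyze; finish is now 32 days.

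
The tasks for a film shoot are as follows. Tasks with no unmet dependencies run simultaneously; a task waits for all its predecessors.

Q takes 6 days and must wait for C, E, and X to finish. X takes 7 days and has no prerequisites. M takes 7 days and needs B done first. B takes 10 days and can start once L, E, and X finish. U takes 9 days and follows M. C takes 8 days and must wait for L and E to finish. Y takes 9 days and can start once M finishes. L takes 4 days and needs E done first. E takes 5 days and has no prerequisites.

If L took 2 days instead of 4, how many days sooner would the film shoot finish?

Actual critical path: E→L→B→M→Y = 5+4+10+7+9 = 35 ⇒ 35 days.
Since L is critical, the -2 change carries straight to that chain (now 33 days).
The critical path is still E→L→B→M→Y; finish is now 33 days.
Change in finish: 33 − 35 = -2 days.

2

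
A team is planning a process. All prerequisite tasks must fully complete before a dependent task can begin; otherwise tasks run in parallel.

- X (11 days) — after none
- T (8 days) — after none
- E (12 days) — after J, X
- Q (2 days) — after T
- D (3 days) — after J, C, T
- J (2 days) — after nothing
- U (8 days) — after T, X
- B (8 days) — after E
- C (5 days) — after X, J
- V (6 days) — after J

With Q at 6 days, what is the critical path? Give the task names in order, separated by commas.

Critical path before the change: X→E→B = 11+12+8 = 31 giving 31 days.
Q has 21 days of float (longest path through it is 10).
No other chain overtakes it, so the finish is 31 days.

X, E, B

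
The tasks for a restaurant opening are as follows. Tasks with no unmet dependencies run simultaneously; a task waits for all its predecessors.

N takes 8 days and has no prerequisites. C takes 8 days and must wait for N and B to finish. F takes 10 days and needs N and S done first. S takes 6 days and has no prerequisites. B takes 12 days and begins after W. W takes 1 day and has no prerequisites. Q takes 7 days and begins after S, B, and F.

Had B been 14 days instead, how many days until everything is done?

Baseline: N→F→Q = 8+10+7 = 25 → 25 days.
B is off the critical path — its longest chain is 21 days, giving 4 of slack.
The critical path is still N→F→Q; finish is now 25 days.

25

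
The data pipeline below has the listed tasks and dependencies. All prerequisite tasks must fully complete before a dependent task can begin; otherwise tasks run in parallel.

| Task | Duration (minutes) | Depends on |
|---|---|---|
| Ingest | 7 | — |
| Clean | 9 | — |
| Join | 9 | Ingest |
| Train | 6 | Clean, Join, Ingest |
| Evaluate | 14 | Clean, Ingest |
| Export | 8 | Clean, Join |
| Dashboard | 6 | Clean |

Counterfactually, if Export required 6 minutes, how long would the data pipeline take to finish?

23

The binding path is Ingest→Join→Export = 7+9+8 = 24; finish at 24 minutes.
Export is on the critical path; changing it to 6 makes that path 22 minutes.
The binding chain switches to Clean→Evaluate = 9+14 = 23; finish 23 minutes.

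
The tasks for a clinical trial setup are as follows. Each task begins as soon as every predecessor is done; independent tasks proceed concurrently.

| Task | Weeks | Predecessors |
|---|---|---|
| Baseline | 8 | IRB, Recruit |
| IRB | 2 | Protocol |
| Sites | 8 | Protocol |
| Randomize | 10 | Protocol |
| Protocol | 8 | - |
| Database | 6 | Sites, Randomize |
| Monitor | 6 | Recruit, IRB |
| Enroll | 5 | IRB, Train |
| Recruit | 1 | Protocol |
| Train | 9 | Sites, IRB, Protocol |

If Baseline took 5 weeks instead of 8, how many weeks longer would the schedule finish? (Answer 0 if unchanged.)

0

Actual critical path: Protocol→Sites→Train→Enroll = 8+8+9+5 = 30 ⇒ 30 weeks.
Baseline has 12 weeks of float (longest path through it is 18).
The critical path is still Protocol→Sites→Train→Enroll; finish is now 30 weeks.
Change in finish: 30 − 30 = +0 weeks.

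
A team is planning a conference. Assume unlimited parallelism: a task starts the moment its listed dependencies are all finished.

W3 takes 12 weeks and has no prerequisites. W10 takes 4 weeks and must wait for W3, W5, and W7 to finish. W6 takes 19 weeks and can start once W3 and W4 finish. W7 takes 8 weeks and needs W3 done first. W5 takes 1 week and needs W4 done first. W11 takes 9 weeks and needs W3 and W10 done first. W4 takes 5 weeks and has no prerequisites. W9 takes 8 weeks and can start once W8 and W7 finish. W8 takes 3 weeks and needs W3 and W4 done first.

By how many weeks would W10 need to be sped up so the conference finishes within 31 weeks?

2

Current finish: 33 weeks; target: 31.
W10 is on every critical path, so each week cut from W10 cuts the finish by one (this holds down to a finish of 31).
Need 33 − 31 = 2 weeks off W10 → W10 becomes 2 weeks, finish becomes 31.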